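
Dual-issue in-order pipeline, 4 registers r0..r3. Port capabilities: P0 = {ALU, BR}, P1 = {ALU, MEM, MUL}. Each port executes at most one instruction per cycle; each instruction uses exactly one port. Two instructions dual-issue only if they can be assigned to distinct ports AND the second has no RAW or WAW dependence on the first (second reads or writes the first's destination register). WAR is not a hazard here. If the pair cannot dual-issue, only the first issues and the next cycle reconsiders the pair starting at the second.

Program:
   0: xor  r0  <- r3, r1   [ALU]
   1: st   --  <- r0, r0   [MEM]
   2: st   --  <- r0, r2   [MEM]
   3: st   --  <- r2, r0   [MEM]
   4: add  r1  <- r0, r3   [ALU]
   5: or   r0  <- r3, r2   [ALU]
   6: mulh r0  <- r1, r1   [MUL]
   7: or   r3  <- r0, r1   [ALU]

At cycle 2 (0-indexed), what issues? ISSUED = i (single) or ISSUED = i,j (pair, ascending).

ISSUED = 2

  cy0 -> i0 (xor.ALU) RAW r0
  cy1 -> i1 (st.MEM) no-port MEM/MEM
  cy2 -> i2 (st.MEM) no-port MEM/MEM
  cy3 -> i3+i4 (st.MEM add.ALU) dual
  cy4 -> i5 (or.ALU) WAW r0
  cy5 -> i6 (mulh.MUL) RAW r0
  cy6 -> i7 (or.ALU) tail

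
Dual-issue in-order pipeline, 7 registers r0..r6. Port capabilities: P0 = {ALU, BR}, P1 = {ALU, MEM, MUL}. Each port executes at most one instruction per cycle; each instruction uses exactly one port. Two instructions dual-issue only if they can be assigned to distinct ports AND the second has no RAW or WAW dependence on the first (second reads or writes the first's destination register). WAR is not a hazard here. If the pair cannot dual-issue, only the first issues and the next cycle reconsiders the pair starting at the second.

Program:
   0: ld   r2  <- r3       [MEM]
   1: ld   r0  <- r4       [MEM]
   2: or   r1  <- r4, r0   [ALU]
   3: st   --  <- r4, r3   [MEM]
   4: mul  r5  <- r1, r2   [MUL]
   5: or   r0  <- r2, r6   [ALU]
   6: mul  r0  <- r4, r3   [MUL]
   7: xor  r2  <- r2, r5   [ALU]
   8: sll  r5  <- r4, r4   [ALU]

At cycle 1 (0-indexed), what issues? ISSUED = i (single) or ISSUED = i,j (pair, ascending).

ISSUED = 1

0. ld @i0  | no-port MEM/MEM
1. ld @i1  | RAW r0
2. or;st @i2,i3  | pair
3. mul;or @i4,i5  | pair
4. mul;xor @i6,i7  | pair
5. sll @i8  | tail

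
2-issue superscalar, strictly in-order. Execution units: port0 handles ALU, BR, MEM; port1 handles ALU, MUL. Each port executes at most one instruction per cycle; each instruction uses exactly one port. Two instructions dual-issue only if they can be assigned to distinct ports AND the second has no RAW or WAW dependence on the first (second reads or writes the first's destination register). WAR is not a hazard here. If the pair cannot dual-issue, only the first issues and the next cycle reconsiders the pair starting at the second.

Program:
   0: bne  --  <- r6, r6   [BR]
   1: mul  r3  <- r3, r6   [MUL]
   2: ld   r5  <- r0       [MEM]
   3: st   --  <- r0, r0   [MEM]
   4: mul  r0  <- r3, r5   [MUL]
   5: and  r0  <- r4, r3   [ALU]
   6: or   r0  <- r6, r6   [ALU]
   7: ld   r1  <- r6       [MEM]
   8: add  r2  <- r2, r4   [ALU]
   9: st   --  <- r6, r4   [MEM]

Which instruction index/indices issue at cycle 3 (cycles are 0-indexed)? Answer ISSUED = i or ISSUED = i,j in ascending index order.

ISSUED = 5

  cy0 -> i0/i1 (bne/mul) 2-wide
  cy1 -> i2 (ld) no-port MEM/MEM
  cy2 -> i3/i4 (st/mul) 2-wide
  cy3 -> i5 (and) WAW r0
  cy4 -> i6/i7 (or/ld) 2-wide
  cy5 -> i8/i9 (add/st) 2-wide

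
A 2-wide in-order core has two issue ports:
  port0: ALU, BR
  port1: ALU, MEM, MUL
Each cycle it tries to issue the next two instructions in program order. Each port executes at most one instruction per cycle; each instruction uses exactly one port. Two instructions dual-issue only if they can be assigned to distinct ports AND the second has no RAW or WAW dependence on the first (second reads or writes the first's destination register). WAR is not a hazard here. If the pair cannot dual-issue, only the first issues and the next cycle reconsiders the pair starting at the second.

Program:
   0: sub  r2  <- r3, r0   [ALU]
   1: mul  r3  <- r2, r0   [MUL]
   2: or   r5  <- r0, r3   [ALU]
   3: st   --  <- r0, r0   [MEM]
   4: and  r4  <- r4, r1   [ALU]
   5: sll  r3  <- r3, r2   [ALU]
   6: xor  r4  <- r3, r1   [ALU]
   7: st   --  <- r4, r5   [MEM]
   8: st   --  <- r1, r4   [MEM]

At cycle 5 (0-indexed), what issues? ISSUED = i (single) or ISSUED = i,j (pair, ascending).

  cy0 -> i0 (sub) RAW r2
  cy1 -> i1 (mul) RAW r3
  cy2 -> i2+i3 (or/st) 2-wide
  cy3 -> i4+i5 (and/sll) 2-wide
  cy4 -> i6 (xor) RAW r4
  cy5 -> i7 (st) no-port MEM/MEM
  cy6 -> i8 (st) tail

ISSUED = 7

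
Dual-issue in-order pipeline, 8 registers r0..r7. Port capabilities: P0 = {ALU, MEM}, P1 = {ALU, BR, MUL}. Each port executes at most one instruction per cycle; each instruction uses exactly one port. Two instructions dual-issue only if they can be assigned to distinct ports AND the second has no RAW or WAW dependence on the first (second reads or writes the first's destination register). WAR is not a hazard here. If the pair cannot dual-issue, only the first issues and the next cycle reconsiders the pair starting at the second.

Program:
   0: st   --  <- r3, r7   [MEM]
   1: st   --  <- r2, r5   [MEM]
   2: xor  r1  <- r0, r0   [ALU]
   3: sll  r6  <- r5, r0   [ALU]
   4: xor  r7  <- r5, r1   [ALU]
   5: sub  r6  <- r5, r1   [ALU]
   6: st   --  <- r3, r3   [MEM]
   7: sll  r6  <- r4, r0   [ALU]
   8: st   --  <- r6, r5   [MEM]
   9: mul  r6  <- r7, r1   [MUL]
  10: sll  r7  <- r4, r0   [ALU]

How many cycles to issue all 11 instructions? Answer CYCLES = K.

c0: i0 st.MEM  no-port MEM/MEM
c1: i1,i2 st.MEM;xor.ALU  dual
c2: i3,i4 sll.ALU;xor.ALU  dual
c3: i5,i6 sub.ALU;st.MEM  dual
c4: i7 sll.ALU  RAW r6
c5: i8,i9 st.MEM;mul.MUL  dual
c6: i10 sll.ALU  tail

CYCLES = 7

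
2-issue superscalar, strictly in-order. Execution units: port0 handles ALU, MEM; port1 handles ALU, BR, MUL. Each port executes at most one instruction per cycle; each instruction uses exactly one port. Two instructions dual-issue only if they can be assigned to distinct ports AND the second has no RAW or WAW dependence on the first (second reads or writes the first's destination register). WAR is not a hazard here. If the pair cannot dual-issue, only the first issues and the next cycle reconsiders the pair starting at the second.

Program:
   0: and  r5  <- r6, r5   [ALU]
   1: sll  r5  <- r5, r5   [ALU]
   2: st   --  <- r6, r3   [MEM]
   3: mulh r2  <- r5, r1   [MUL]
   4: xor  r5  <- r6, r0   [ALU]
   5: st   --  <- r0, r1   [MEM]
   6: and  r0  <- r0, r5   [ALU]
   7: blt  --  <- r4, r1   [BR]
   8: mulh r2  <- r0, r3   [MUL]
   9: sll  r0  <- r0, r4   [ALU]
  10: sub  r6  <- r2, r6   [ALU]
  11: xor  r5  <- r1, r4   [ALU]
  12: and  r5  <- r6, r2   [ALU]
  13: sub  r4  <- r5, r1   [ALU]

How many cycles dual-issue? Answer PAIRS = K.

PAIRS = 5

c0: i0 and.ALU  RAW+WAW r5
c1: i1/i2 sll.ALU;st.MEM  2-wide
c2: i3/i4 mulh.MUL;xor.ALU  2-wide
c3: i5/i6 st.MEM;and.ALU  2-wide
c4: i7 blt.BR  no-port BR/MUL
c5: i8/i9 mulh.MUL;sll.ALU  2-wide
c6: i10/i11 sub.ALU;xor.ALU  2-wide
c7: i12 and.ALU  RAW r5
c8: i13 sub.ALU  tail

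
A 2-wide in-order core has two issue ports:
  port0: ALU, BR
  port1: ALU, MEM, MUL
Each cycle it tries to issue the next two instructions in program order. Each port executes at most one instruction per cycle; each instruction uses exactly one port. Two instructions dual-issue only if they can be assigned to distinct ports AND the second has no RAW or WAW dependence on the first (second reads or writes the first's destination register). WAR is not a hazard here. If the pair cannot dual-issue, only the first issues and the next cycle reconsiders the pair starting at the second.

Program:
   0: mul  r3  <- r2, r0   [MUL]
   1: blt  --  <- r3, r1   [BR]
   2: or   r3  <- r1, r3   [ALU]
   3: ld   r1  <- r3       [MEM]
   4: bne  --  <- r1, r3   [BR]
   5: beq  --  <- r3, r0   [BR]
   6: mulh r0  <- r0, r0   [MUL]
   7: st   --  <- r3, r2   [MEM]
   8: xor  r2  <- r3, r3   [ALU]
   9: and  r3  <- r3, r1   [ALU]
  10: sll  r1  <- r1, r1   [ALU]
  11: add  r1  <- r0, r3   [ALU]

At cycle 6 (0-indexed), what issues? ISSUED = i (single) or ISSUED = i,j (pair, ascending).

ISSUED = 9,10

  cy0 -> i0 (mul.MUL) RAW r3
  cy1 -> i1,i2 (blt.BR;or.ALU) 2-wide
  cy2 -> i3 (ld.MEM) RAW r1
  cy3 -> i4 (bne.BR) no-port BR/BR
  cy4 -> i5,i6 (beq.BR;mulh.MUL) 2-wide
  cy5 -> i7,i8 (st.MEM;xor.ALU) 2-wide
  cy6 -> i9,i10 (and.ALU;sll.ALU) 2-wide
  cy7 -> i11 (add.ALU) tail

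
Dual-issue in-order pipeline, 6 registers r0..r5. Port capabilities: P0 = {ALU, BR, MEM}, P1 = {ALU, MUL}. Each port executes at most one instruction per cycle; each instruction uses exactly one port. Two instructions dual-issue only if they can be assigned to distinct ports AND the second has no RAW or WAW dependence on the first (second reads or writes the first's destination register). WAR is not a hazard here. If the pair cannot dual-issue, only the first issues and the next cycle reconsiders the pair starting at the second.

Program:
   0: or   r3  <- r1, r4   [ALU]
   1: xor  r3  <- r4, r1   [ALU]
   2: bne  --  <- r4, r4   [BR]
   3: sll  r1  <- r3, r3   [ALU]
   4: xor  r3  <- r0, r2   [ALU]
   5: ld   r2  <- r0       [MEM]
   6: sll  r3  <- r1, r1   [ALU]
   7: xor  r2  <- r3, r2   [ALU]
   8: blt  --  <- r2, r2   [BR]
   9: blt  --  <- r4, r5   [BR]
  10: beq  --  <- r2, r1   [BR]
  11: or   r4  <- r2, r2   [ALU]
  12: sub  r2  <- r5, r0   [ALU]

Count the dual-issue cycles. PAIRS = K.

PAIRS = 4

t=0 i0:or.ALU ; WAW r3
t=1 i1,i2:xor.ALU/bne.BR ; dual
t=2 i3,i4:sll.ALU/xor.ALU ; dual
t=3 i5,i6:ld.MEM/sll.ALU ; dual
t=4 i7:xor.ALU ; RAW r2
t=5 i8:blt.BR ; no-port BR/BR
t=6 i9:blt.BR ; no-port BR/BR
t=7 i10,i11:beq.BR/or.ALU ; dual
t=8 i12:sub.ALU ; tail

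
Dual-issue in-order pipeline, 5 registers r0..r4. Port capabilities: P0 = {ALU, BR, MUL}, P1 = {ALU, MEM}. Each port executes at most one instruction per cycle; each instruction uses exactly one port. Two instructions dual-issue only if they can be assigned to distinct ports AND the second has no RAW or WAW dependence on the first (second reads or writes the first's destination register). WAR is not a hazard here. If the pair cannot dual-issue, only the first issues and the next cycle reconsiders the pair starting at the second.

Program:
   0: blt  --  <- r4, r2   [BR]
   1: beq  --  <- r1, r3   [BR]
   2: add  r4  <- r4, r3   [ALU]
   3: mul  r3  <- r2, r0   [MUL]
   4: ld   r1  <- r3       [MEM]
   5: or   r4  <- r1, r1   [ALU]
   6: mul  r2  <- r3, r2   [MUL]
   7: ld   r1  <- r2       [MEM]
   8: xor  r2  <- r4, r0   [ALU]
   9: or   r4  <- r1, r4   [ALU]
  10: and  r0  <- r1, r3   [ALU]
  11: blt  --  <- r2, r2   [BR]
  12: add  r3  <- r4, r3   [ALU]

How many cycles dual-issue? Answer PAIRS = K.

0. blt @i0  | no-port BR/BR
1. beq/add @i1,i2  | 2-wide
2. mul @i3  | RAW r3
3. ld @i4  | RAW r1
4. or/mul @i5,i6  | 2-wide
5. ld/xor @i7,i8  | 2-wide
6. or/and @i9,i10  | 2-wide
7. blt/add @i11,i12  | 2-wide

PAIRS = 5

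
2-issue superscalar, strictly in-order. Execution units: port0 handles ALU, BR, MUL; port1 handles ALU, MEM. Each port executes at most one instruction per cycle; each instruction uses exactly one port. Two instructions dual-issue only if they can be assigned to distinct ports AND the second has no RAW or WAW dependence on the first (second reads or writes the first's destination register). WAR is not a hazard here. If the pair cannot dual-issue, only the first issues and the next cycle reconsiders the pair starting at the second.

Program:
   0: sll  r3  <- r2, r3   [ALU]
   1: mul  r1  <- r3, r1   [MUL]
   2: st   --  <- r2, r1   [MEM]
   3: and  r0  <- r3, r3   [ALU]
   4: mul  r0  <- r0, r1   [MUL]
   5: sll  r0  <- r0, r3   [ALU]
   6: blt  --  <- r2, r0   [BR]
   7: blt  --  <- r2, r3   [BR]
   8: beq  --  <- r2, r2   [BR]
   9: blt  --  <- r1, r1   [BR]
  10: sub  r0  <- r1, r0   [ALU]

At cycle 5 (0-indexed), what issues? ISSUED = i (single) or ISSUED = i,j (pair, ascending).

t=0 i0:sll ; RAW r3
t=1 i1:mul ; RAW r1
t=2 i2+i3:st/and ; pair
t=3 i4:mul ; RAW+WAW r0
t=4 i5:sll ; RAW r0
t=5 i6:blt ; no-port BR/BR
t=6 i7:blt ; no-port BR/BR
t=7 i8:beq ; no-port BR/BR
t=8 i9+i10:blt/sub ; pair

ISSUED = 6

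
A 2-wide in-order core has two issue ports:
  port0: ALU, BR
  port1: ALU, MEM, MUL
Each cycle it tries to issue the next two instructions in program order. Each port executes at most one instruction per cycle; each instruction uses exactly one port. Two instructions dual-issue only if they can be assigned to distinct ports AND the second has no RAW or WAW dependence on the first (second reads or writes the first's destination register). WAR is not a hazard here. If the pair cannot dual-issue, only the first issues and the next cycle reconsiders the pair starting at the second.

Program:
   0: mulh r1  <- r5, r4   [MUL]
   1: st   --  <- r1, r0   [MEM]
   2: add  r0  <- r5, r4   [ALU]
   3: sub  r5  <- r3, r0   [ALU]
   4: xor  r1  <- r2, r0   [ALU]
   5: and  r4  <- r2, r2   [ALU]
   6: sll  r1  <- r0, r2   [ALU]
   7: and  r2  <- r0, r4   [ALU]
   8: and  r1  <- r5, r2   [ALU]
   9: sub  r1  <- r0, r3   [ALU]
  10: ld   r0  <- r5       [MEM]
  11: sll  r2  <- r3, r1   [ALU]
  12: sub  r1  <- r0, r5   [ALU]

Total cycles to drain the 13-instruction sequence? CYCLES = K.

CYCLES = 8

0. mulh.MUL @i0  | no-port MUL/MEM
1. st.MEM/add.ALU @i1&i2  | 2-wide
2. sub.ALU/xor.ALU @i3&i4  | 2-wide
3. and.ALU/sll.ALU @i5&i6  | 2-wide
4. and.ALU @i7  | RAW r2
5. and.ALU @i8  | WAW r1
6. sub.ALU/ld.MEM @i9&i10  | 2-wide
7. sll.ALU/sub.ALU @i11&i12  | 2-wide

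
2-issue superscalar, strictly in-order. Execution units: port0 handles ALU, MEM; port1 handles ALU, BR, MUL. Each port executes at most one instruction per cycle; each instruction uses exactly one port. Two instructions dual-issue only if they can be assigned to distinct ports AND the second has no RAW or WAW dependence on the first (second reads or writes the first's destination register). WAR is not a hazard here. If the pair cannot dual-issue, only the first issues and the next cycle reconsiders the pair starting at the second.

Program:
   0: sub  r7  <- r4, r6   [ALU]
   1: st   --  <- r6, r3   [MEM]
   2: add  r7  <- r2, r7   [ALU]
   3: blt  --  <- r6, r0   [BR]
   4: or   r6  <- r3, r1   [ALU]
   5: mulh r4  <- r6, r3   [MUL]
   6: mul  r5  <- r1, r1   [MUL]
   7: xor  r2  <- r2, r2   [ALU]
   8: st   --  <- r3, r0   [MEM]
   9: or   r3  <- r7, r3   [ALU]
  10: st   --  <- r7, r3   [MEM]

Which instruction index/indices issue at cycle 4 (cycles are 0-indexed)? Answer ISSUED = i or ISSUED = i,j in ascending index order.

  cy0 -> i0+i1 (sub.ALU st.MEM) 2-wide
  cy1 -> i2+i3 (add.ALU blt.BR) 2-wide
  cy2 -> i4 (or.ALU) RAW r6
  cy3 -> i5 (mulh.MUL) no-port MUL/MUL
  cy4 -> i6+i7 (mul.MUL xor.ALU) 2-wide
  cy5 -> i8+i9 (st.MEM or.ALU) 2-wide
  cy6 -> i10 (st.MEM) tail

ISSUED = 6,7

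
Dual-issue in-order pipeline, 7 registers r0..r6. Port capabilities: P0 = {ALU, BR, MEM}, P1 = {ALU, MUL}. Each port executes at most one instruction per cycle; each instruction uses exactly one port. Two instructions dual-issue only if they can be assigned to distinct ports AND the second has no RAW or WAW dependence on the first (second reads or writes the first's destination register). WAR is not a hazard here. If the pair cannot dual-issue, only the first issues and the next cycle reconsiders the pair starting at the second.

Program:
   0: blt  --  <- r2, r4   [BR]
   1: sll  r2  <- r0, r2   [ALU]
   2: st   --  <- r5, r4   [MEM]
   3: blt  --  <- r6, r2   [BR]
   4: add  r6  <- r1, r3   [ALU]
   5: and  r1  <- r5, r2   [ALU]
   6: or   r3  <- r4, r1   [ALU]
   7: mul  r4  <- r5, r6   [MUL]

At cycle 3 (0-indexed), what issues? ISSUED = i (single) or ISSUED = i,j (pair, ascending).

c0: i0&i1 blt.BR/sll.ALU  2-wide
c1: i2 st.MEM  no-port MEM/BR
c2: i3&i4 blt.BR/add.ALU  2-wide
c3: i5 and.ALU  RAW r1
c4: i6&i7 or.ALU/mul.MUL  2-wide

ISSUED = 5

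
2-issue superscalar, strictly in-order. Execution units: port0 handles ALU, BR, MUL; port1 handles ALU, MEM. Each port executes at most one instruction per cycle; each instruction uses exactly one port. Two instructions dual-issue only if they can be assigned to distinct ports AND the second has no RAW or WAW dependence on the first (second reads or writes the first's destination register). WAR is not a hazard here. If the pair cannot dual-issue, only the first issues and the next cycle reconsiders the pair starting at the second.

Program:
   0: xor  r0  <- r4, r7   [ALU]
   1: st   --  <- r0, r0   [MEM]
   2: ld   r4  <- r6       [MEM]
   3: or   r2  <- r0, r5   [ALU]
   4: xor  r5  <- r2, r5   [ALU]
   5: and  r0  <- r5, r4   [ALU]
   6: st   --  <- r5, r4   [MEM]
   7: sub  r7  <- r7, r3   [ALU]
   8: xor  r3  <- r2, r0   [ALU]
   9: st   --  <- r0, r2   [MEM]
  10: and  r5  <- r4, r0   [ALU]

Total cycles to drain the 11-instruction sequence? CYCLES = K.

#0 head=0: xor.ALU i0 RAW r0
#1 head=1: st.MEM i1 no-port MEM/MEM
#2 head=2: ld.MEM or.ALU i2&i3 2-wide
#3 head=4: xor.ALU i4 RAW r5
#4 head=5: and.ALU st.MEM i5&i6 2-wide
#5 head=7: sub.ALU xor.ALU i7&i8 2-wide
#6 head=9: st.MEM and.ALU i9&i10 2-wide

CYCLES = 7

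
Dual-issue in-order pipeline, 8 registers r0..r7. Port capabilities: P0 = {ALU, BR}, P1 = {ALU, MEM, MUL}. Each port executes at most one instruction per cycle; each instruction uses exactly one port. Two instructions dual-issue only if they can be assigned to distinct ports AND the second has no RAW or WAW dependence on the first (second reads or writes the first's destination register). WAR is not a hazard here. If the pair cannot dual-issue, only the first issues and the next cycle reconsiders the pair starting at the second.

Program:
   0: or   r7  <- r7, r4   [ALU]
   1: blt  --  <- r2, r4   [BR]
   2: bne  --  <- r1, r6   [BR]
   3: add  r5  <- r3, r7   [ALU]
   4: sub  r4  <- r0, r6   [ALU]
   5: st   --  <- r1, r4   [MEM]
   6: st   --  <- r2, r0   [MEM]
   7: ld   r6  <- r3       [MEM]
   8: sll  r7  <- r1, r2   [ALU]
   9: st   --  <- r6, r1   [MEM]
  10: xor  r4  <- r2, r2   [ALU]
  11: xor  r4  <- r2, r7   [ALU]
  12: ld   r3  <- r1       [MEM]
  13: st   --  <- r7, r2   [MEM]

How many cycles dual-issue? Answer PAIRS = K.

t=0 i0,i1:or.ALU+blt.BR ; 2-wide
t=1 i2,i3:bne.BR+add.ALU ; 2-wide
t=2 i4:sub.ALU ; RAW r4
t=3 i5:st.MEM ; no-port MEM/MEM
t=4 i6:st.MEM ; no-port MEM/MEM
t=5 i7,i8:ld.MEM+sll.ALU ; 2-wide
t=6 i9,i10:st.MEM+xor.ALU ; 2-wide
t=7 i11,i12:xor.ALU+ld.MEM ; 2-wide
t=8 i13:st.MEM ; tail

PAIRS = 5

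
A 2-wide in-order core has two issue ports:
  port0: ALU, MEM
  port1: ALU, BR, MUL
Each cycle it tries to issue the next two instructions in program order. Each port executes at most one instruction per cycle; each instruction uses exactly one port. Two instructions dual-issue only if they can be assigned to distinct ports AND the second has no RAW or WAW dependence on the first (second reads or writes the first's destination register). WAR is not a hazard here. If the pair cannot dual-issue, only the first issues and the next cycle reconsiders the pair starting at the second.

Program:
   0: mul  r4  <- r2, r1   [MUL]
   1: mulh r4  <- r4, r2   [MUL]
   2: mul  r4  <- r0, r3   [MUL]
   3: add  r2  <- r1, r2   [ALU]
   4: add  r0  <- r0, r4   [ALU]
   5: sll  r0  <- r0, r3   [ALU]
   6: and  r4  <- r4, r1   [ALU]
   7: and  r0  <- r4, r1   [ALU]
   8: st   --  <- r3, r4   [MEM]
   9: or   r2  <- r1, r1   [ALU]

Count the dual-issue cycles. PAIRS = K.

PAIRS = 3

[0] i0  mul.MUL  -- no-port MUL/MUL
[1] i1  mulh.MUL  -- no-port MUL/MUL
[2] i2+i3  mul.MUL;add.ALU  -- pair
[3] i4  add.ALU  -- RAW+WAW r0
[4] i5+i6  sll.ALU;and.ALU  -- pair
[5] i7+i8  and.ALU;st.MEM  -- pair
[6] i9  or.ALU  -- tail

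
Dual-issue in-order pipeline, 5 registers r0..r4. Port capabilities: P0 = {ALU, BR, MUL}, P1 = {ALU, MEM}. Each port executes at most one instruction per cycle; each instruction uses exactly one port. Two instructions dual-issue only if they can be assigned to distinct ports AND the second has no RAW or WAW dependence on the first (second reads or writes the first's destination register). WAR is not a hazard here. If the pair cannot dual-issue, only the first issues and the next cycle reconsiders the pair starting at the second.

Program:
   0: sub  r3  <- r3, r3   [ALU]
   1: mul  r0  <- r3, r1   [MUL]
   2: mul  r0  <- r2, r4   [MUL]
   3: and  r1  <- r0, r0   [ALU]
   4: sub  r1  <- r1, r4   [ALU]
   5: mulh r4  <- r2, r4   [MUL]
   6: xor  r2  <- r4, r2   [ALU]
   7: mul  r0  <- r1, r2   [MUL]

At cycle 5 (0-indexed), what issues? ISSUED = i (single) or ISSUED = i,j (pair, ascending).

#0 head=0: sub i0 RAW r3
#1 head=1: mul i1 no-port MUL/MUL
#2 head=2: mul i2 RAW r0
#3 head=3: and i3 RAW+WAW r1
#4 head=4: sub mulh i4/i5 2-wide
#5 head=6: xor i6 RAW r2
#6 head=7: mul i7 tail

ISSUED = 6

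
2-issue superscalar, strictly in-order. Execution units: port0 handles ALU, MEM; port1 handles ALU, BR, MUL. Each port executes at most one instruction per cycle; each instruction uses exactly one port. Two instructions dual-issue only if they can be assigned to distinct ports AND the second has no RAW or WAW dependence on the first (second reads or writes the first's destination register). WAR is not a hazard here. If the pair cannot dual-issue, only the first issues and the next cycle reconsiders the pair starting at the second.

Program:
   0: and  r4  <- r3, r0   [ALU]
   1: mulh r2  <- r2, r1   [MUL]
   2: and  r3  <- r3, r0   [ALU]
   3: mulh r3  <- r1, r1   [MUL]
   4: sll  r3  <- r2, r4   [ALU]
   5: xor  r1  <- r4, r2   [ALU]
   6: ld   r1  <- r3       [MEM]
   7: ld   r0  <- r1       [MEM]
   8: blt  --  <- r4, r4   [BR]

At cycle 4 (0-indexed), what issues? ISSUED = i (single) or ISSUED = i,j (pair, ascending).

ISSUED = 6

t=0 i0,i1:and.ALU/mulh.MUL ; pair
t=1 i2:and.ALU ; WAW r3
t=2 i3:mulh.MUL ; WAW r3
t=3 i4,i5:sll.ALU/xor.ALU ; pair
t=4 i6:ld.MEM ; no-port MEM/MEM
t=5 i7,i8:ld.MEM/blt.BR ; pair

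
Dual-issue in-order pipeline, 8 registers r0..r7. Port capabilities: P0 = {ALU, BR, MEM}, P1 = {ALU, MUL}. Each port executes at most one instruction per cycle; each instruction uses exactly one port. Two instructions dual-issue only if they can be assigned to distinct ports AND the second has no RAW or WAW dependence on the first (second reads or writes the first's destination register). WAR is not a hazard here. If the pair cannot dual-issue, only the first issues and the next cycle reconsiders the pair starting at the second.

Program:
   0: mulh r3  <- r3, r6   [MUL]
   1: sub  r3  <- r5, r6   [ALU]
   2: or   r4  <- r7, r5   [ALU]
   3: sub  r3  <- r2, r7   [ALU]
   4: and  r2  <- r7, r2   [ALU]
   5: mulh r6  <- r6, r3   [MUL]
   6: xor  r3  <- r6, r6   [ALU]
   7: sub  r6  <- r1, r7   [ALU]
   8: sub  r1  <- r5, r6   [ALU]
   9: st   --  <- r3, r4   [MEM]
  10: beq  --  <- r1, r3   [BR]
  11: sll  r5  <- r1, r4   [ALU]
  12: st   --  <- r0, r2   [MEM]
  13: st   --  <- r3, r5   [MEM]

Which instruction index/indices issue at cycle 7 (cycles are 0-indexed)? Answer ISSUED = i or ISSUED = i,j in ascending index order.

0. mulh @i0  | WAW r3
1. sub+or @i1,i2  | 2-wide
2. sub+and @i3,i4  | 2-wide
3. mulh @i5  | RAW r6
4. xor+sub @i6,i7  | 2-wide
5. sub+st @i8,i9  | 2-wide
6. beq+sll @i10,i11  | 2-wide
7. st @i12  | no-port MEM/MEM
8. st @i13  | tail

ISSUED = 12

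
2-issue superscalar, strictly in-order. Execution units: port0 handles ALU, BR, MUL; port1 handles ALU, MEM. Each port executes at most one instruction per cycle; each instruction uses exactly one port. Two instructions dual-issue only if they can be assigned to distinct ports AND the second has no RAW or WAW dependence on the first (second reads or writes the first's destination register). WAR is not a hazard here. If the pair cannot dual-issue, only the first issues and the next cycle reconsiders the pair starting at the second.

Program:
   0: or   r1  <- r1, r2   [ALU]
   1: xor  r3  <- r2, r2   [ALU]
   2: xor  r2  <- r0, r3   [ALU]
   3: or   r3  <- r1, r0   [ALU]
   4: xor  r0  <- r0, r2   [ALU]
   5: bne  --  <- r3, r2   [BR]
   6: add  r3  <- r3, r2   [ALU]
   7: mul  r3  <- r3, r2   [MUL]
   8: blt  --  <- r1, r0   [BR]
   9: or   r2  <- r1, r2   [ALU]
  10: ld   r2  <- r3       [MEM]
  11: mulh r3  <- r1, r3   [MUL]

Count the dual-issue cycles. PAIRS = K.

[0] i0+i1  or.ALU/xor.ALU  -- dual
[1] i2+i3  xor.ALU/or.ALU  -- dual
[2] i4+i5  xor.ALU/bne.BR  -- dual
[3] i6  add.ALU  -- RAW+WAW r3
[4] i7  mul.MUL  -- no-port MUL/BR
[5] i8+i9  blt.BR/or.ALU  -- dual
[6] i10+i11  ld.MEM/mulh.MUL  -- dual

PAIRS = 5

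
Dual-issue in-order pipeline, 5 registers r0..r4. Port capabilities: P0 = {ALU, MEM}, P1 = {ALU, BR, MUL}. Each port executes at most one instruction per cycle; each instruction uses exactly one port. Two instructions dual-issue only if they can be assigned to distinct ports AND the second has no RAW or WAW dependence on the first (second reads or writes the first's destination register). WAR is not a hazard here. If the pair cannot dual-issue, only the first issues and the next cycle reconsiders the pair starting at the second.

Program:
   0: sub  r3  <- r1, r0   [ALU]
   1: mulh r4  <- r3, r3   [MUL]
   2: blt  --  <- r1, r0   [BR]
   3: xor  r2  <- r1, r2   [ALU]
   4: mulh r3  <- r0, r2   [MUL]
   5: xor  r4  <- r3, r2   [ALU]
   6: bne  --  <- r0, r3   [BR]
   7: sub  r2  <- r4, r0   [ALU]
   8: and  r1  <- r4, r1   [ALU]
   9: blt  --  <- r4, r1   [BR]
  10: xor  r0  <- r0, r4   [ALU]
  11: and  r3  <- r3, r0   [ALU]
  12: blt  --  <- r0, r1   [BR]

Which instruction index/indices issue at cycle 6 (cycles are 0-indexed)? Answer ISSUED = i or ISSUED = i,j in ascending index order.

t=0 i0:sub ; RAW r3
t=1 i1:mulh ; no-port MUL/BR
t=2 i2,i3:blt;xor ; 2-wide
t=3 i4:mulh ; RAW r3
t=4 i5,i6:xor;bne ; 2-wide
t=5 i7,i8:sub;and ; 2-wide
t=6 i9,i10:blt;xor ; 2-wide
t=7 i11,i12:and;blt ; 2-wide

ISSUED = 9,10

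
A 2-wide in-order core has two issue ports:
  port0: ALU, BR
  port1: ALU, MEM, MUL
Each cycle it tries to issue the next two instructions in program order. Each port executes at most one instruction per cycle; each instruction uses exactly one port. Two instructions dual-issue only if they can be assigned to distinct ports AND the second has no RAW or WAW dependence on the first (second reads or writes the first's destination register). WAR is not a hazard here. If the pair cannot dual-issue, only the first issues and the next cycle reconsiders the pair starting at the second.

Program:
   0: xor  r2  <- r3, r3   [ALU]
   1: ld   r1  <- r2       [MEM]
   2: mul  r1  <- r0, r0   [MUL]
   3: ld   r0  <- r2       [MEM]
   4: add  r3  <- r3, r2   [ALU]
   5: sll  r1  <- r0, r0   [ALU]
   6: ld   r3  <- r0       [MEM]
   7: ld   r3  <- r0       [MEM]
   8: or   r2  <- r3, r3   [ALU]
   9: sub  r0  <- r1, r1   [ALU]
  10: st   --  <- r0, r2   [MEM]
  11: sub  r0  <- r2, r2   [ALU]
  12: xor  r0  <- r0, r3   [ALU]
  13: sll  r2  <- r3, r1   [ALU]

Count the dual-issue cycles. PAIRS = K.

  cy0 -> i0 (xor.ALU) RAW r2
  cy1 -> i1 (ld.MEM) no-port MEM/MUL
  cy2 -> i2 (mul.MUL) no-port MUL/MEM
  cy3 -> i3+i4 (ld.MEM;add.ALU) dual
  cy4 -> i5+i6 (sll.ALU;ld.MEM) dual
  cy5 -> i7 (ld.MEM) RAW r3
  cy6 -> i8+i9 (or.ALU;sub.ALU) dual
  cy7 -> i10+i11 (st.MEM;sub.ALU) dual
  cy8 -> i12+i13 (xor.ALU;sll.ALU) dual

PAIRS = 5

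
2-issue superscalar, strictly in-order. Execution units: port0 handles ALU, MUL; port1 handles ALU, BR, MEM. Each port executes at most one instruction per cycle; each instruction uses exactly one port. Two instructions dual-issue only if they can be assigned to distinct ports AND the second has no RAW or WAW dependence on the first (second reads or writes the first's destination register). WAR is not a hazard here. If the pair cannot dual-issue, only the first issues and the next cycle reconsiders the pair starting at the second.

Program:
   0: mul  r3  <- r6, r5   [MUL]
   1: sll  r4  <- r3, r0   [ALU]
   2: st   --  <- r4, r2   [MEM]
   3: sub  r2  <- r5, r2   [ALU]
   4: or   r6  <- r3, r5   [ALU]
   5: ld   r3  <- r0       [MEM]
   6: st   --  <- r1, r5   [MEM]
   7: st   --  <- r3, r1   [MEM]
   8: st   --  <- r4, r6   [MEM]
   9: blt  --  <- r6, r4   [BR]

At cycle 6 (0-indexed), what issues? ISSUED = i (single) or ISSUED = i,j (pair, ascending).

t=0 i0:mul ; RAW r3
t=1 i1:sll ; RAW r4
t=2 i2&i3:st+sub ; dual
t=3 i4&i5:or+ld ; dual
t=4 i6:st ; no-port MEM/MEM
t=5 i7:st ; no-port MEM/MEM
t=6 i8:st ; no-port MEM/BR
t=7 i9:blt ; tail

ISSUED = 8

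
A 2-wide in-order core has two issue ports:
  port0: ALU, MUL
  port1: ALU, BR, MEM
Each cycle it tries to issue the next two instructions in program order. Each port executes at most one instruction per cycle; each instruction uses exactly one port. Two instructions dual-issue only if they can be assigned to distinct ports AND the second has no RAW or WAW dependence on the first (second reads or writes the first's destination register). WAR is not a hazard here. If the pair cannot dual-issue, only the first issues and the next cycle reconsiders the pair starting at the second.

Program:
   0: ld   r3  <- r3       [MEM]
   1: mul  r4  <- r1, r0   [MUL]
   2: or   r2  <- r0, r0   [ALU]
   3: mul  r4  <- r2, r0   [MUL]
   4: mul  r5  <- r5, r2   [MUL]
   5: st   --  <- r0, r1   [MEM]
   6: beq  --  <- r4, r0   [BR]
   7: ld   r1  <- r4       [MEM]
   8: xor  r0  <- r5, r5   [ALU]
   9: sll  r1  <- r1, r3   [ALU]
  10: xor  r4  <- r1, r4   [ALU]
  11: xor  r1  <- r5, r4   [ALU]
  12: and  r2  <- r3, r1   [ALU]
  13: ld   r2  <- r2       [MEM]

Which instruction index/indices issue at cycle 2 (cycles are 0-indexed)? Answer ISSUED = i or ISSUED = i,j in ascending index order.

ISSUED = 3

[0] i0/i1  ld/mul  -- 2-wide
[1] i2  or  -- RAW r2
[2] i3  mul  -- no-port MUL/MUL
[3] i4/i5  mul/st  -- 2-wide
[4] i6  beq  -- no-port BR/MEM
[5] i7/i8  ld/xor  -- 2-wide
[6] i9  sll  -- RAW r1
[7] i10  xor  -- RAW r4
[8] i11  xor  -- RAW r1
[9] i12  and  -- RAW+WAW r2
[10] i13  ld  -- tail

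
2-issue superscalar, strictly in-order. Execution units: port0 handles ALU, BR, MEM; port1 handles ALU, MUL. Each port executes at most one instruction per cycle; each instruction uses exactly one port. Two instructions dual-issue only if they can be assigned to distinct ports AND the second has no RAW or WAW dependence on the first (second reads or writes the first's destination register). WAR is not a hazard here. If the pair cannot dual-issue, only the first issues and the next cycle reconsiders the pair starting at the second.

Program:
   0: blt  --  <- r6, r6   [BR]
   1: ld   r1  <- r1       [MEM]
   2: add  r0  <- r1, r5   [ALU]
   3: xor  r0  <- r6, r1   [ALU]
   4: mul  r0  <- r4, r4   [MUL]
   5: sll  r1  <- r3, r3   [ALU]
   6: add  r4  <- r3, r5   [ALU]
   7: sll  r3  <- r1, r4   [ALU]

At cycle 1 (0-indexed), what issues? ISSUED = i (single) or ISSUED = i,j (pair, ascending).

ISSUED = 1

#0 head=0: blt.BR i0 no-port BR/MEM
#1 head=1: ld.MEM i1 RAW r1
#2 head=2: add.ALU i2 WAW r0
#3 head=3: xor.ALU i3 WAW r0
#4 head=4: mul.MUL/sll.ALU i4,i5 pair
#5 head=6: add.ALU i6 RAW r4
#6 head=7: sll.ALU i7 tail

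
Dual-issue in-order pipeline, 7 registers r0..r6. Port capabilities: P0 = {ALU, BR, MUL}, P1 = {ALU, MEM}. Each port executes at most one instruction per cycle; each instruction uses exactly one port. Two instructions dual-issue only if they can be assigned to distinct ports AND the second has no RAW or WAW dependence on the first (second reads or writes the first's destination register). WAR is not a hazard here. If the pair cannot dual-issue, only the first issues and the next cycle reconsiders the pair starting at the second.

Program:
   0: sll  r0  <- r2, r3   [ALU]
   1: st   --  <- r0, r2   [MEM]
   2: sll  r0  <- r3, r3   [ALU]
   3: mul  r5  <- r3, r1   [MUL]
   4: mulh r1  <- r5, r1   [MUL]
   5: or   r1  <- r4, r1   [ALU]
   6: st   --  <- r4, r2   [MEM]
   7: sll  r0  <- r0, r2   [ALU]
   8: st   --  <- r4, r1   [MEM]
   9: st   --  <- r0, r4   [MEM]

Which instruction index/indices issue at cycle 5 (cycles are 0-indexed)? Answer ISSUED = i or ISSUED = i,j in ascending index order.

ISSUED = 7,8

[0] i0  sll  -- RAW r0
[1] i1&i2  st+sll  -- pair
[2] i3  mul  -- no-port MUL/MUL
[3] i4  mulh  -- RAW+WAW r1
[4] i5&i6  or+st  -- pair
[5] i7&i8  sll+st  -- pair
[6] i9  st  -- tail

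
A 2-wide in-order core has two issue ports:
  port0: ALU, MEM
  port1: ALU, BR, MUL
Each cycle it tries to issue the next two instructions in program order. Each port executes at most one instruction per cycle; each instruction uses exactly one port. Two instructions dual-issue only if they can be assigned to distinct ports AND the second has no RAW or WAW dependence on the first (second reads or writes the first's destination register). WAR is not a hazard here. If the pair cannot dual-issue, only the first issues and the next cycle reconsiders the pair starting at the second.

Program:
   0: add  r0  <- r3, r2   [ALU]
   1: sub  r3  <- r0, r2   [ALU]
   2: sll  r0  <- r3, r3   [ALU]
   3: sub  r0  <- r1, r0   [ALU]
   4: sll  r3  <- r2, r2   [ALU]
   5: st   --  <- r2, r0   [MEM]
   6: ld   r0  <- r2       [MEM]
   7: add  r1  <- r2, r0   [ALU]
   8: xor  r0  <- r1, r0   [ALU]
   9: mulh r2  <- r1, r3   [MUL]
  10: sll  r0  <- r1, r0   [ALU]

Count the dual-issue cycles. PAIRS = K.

[0] i0  add  -- RAW r0
[1] i1  sub  -- RAW r3
[2] i2  sll  -- RAW+WAW r0
[3] i3&i4  sub sll  -- pair
[4] i5  st  -- no-port MEM/MEM
[5] i6  ld  -- RAW r0
[6] i7  add  -- RAW r1
[7] i8&i9  xor mulh  -- pair
[8] i10  sll  -- tail

PAIRS = 2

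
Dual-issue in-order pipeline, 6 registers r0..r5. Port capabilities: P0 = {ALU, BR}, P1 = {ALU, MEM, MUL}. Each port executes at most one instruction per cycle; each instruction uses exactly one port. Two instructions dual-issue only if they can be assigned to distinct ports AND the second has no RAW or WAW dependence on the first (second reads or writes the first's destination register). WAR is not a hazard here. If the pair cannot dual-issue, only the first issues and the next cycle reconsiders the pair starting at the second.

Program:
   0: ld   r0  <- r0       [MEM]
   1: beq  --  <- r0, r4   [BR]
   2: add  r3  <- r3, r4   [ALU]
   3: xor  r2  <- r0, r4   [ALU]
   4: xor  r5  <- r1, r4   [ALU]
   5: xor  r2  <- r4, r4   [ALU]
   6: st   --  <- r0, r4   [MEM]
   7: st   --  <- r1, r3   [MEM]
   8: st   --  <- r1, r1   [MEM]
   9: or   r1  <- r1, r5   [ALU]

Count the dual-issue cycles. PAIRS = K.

PAIRS = 4

c0: i0 ld  RAW r0
c1: i1+i2 beq+add  dual
c2: i3+i4 xor+xor  dual
c3: i5+i6 xor+st  dual
c4: i7 st  no-port MEM/MEM
c5: i8+i9 st+or  dual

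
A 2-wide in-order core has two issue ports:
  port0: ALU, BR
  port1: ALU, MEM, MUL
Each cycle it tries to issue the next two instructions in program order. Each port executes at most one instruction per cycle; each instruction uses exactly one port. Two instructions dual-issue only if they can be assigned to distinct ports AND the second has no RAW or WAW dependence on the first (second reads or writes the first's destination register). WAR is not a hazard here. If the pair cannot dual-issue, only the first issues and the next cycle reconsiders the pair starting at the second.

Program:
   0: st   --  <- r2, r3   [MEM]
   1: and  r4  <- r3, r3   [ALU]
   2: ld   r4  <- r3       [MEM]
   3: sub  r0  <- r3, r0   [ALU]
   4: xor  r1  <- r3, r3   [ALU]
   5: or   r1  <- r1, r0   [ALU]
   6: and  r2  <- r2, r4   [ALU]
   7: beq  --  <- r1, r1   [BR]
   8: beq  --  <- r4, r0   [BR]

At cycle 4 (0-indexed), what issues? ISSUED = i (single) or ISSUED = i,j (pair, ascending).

ISSUED = 7

#0 head=0: st.MEM and.ALU i0+i1 pair
#1 head=2: ld.MEM sub.ALU i2+i3 pair
#2 head=4: xor.ALU i4 RAW+WAW r1
#3 head=5: or.ALU and.ALU i5+i6 pair
#4 head=7: beq.BR i7 no-port BR/BR
#5 head=8: beq.BR i8 tail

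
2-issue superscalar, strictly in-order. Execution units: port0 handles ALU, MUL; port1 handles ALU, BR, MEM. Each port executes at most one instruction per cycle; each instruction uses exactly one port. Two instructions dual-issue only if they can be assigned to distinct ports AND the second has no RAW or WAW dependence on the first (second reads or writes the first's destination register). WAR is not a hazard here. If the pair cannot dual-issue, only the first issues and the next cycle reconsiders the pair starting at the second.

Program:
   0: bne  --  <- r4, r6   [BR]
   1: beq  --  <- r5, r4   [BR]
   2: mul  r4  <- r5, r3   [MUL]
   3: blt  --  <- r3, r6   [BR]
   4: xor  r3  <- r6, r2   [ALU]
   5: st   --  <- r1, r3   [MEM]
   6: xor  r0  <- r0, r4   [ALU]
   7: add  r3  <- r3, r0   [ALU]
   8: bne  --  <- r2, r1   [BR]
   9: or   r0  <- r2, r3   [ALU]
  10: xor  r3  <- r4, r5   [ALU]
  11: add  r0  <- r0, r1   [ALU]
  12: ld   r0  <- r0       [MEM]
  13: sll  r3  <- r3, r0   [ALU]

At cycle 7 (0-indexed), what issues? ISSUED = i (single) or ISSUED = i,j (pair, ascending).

  cy0 -> i0 (bne.BR) no-port BR/BR
  cy1 -> i1,i2 (beq.BR;mul.MUL) dual
  cy2 -> i3,i4 (blt.BR;xor.ALU) dual
  cy3 -> i5,i6 (st.MEM;xor.ALU) dual
  cy4 -> i7,i8 (add.ALU;bne.BR) dual
  cy5 -> i9,i10 (or.ALU;xor.ALU) dual
  cy6 -> i11 (add.ALU) RAW+WAW r0
  cy7 -> i12 (ld.MEM) RAW r0
  cy8 -> i13 (sll.ALU) tail

ISSUED = 12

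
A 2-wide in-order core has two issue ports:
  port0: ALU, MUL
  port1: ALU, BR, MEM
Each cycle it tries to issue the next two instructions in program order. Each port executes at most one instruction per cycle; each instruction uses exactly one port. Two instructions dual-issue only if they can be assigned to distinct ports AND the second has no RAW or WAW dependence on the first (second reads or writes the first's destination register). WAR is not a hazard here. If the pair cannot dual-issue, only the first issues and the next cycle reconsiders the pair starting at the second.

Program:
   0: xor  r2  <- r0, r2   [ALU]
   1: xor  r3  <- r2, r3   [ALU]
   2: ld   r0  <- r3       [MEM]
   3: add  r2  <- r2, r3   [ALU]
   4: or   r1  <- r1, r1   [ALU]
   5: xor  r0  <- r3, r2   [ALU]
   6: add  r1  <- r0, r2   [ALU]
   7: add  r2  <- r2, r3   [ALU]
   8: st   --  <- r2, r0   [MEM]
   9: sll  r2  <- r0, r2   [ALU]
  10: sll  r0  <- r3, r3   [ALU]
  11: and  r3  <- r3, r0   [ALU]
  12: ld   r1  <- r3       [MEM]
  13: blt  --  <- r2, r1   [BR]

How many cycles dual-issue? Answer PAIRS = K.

#0 head=0: xor.ALU i0 RAW r2
#1 head=1: xor.ALU i1 RAW r3
#2 head=2: ld.MEM;add.ALU i2+i3 pair
#3 head=4: or.ALU;xor.ALU i4+i5 pair
#4 head=6: add.ALU;add.ALU i6+i7 pair
#5 head=8: st.MEM;sll.ALU i8+i9 pair
#6 head=10: sll.ALU i10 RAW r0
#7 head=11: and.ALU i11 RAW r3
#8 head=12: ld.MEM i12 no-port MEM/BR
#9 head=13: blt.BR i13 tail

PAIRS = 4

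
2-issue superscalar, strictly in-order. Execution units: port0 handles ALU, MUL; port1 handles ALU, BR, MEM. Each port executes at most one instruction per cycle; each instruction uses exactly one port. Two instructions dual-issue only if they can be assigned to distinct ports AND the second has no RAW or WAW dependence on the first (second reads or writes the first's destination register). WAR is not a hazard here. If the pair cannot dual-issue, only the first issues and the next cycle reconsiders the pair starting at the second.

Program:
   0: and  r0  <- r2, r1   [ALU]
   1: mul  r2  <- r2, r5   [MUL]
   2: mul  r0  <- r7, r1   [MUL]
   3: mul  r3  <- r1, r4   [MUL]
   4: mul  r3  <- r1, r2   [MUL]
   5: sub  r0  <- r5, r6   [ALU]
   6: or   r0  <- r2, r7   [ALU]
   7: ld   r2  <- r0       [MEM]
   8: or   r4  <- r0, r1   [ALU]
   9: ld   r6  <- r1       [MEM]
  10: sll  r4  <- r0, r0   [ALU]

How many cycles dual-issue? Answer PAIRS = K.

[0] i0+i1  and.ALU;mul.MUL  -- dual
[1] i2  mul.MUL  -- no-port MUL/MUL
[2] i3  mul.MUL  -- no-port MUL/MUL
[3] i4+i5  mul.MUL;sub.ALU  -- dual
[4] i6  or.ALU  -- RAW r0
[5] i7+i8  ld.MEM;or.ALU  -- dual
[6] i9+i10  ld.MEM;sll.ALU  -- dual

PAIRS = 4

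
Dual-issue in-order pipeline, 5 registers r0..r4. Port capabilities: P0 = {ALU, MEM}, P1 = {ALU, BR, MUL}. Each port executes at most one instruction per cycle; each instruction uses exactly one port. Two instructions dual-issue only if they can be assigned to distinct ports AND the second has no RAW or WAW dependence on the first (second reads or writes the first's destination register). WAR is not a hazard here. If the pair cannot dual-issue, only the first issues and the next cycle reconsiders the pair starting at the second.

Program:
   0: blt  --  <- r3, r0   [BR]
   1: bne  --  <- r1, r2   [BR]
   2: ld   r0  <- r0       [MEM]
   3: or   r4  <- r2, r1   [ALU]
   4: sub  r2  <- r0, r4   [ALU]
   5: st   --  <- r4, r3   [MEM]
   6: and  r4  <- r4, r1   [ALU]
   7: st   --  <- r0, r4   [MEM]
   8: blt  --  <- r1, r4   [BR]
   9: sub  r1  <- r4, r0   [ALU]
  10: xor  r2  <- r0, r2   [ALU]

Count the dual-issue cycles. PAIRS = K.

c0: i0 blt.BR  no-port BR/BR
c1: i1&i2 bne.BR;ld.MEM  2-wide
c2: i3 or.ALU  RAW r4
c3: i4&i5 sub.ALU;st.MEM  2-wide
c4: i6 and.ALU  RAW r4
c5: i7&i8 st.MEM;blt.BR  2-wide
c6: i9&i10 sub.ALU;xor.ALU  2-wide

PAIRS = 4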